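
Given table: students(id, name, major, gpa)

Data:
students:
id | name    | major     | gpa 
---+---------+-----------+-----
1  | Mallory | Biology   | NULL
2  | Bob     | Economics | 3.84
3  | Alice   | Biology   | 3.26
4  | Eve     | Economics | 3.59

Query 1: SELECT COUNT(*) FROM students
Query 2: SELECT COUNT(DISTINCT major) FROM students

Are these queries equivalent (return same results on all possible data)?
No, not equivalent

Query 1 returns: [(4,)]
Query 2 returns: [(2,)]

Reason: COUNT(*) counts rows, COUNT(DISTINCT major) counts unique majors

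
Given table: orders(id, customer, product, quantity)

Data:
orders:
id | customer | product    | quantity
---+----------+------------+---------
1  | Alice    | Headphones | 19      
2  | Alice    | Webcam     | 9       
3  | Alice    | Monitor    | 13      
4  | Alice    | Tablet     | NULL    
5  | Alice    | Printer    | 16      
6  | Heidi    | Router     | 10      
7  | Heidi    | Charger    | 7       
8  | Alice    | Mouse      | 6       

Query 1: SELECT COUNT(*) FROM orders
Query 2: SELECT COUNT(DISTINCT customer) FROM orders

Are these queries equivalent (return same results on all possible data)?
No, not equivalent

Query 1 returns: [(8,)]
Query 2 returns: [(2,)]

Reason: COUNT(*) counts rows, COUNT(DISTINCT customer) counts unique customers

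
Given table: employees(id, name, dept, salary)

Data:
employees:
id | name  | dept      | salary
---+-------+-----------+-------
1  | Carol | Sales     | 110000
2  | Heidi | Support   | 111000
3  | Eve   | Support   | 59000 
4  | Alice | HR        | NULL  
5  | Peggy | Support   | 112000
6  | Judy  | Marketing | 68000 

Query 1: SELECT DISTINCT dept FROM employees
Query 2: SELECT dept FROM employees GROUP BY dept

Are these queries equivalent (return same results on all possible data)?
Yes, equivalent

Both queries return: [('HR',), ('Marketing',), ('Sales',), ('Support',)]

Reason: Both get unique depts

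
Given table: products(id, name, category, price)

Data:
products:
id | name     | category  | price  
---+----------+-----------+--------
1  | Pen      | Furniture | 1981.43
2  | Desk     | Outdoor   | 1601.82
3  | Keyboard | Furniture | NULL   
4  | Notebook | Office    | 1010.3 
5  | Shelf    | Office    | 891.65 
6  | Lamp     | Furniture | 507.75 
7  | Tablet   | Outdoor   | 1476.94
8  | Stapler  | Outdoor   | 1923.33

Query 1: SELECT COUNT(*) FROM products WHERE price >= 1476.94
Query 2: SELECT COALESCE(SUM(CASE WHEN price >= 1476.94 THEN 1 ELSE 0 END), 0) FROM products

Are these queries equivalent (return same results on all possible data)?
Yes, equivalent

Both queries return: [(4,)]

Reason: COUNT with WHERE vs conditional SUM (COALESCE handles empty-table NULL)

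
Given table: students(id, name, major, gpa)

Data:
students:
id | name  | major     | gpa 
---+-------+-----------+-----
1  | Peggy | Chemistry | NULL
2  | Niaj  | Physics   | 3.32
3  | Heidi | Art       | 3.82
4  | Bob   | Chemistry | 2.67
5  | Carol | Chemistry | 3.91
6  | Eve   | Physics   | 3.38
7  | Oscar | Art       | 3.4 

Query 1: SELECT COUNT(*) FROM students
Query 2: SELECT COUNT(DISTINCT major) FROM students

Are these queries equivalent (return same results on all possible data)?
No, not equivalent

Query 1 returns: [(7,)]
Query 2 returns: [(3,)]

Reason: COUNT(*) counts rows, COUNT(DISTINCT major) counts unique majors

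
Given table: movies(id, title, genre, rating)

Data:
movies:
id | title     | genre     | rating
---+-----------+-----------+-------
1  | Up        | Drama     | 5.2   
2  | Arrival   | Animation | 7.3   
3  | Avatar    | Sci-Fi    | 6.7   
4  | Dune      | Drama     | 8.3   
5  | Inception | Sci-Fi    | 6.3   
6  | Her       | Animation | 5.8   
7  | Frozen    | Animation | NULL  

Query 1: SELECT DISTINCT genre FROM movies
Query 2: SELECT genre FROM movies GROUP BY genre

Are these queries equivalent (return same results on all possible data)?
Yes, equivalent

Both queries return: [('Animation',), ('Drama',), ('Sci-Fi',)]

Reason: Both get unique genres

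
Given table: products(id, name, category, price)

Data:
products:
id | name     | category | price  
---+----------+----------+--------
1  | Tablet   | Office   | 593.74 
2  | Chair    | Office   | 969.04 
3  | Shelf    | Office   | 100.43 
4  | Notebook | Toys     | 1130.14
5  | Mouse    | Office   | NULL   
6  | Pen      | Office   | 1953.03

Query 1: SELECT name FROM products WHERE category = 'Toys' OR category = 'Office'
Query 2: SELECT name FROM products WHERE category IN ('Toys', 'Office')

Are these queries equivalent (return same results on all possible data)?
Yes, equivalent

Both queries return: [('Chair',), ('Mouse',), ('Notebook',), ('Pen',), ('Shelf',), ('Tablet',)]

Reason: OR vs IN are equivalent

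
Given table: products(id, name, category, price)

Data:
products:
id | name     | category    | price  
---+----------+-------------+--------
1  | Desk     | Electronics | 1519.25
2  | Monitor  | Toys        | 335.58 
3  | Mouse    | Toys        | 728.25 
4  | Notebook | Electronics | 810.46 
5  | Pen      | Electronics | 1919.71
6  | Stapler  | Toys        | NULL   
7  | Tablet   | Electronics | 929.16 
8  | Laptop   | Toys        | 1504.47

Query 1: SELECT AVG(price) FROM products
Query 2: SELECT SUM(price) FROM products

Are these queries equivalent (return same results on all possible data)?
No, not equivalent

Query 1 returns: [(1106.6971428571428,)]
Query 2 returns: [(7746.88,)]

Reason: AVG vs SUM give different aggregate values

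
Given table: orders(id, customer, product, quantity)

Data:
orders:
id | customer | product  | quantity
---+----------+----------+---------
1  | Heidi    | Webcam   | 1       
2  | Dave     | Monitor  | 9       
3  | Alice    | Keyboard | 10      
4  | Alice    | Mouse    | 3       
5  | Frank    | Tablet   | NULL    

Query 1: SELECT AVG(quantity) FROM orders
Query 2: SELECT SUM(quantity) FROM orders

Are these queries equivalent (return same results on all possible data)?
No, not equivalent

Query 1 returns: [(5.75,)]
Query 2 returns: [(23,)]

Reason: AVG vs SUM give different aggregate values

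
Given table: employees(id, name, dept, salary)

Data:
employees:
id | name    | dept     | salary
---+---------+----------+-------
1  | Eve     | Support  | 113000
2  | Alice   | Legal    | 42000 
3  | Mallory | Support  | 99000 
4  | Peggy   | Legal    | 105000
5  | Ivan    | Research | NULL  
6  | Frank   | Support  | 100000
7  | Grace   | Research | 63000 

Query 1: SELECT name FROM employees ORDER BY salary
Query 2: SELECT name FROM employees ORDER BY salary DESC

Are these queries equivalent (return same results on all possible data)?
No, not equivalent

Query 1 returns: [('Ivan',), ('Alice',), ('Grace',), ('Mallory',), ('Frank',), ('Peggy',), ('Eve',)]
Query 2 returns: [('Eve',), ('Peggy',), ('Frank',), ('Mallory',), ('Grace',), ('Alice',), ('Ivan',)]

Reason: ASC vs DESC gives opposite ordering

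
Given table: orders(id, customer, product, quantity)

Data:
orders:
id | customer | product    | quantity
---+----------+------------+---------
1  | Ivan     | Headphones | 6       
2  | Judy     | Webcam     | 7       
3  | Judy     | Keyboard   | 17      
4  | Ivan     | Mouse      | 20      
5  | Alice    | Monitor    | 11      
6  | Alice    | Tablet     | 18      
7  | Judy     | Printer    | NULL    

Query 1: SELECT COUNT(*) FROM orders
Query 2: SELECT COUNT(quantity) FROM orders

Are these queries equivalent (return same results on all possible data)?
No, not equivalent

Query 1 returns: [(7,)]
Query 2 returns: [(6,)]

Reason: COUNT(*) includes NULLs, COUNT(column) excludes them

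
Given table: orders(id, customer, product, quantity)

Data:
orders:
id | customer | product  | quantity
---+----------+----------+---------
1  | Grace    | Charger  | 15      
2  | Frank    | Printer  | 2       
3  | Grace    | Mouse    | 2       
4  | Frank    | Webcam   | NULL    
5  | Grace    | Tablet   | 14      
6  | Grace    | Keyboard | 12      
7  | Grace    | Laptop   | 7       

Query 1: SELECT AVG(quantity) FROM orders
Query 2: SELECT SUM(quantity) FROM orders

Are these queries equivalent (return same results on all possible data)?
No, not equivalent

Query 1 returns: [(8.666666666666666,)]
Query 2 returns: [(52,)]

Reason: AVG vs SUM give different aggregate values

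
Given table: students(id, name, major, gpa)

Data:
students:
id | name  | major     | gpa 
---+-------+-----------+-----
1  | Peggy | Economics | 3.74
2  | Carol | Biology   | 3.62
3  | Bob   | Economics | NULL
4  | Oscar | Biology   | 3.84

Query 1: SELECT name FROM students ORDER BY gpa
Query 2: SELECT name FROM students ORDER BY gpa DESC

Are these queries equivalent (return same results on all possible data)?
No, not equivalent

Query 1 returns: [('Bob',), ('Carol',), ('Peggy',), ('Oscar',)]
Query 2 returns: [('Oscar',), ('Peggy',), ('Carol',), ('Bob',)]

Reason: ASC vs DESC gives opposite ordering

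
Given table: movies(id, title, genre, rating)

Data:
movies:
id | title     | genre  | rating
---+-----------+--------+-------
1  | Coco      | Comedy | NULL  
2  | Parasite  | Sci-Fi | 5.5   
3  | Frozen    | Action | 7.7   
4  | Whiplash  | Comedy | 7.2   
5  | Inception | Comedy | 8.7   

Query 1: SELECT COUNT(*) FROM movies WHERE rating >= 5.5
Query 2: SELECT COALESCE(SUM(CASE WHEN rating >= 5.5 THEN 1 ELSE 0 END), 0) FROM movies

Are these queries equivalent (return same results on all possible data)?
Yes, equivalent

Both queries return: [(4,)]

Reason: COUNT with WHERE vs conditional SUM (COALESCE handles empty-table NULL)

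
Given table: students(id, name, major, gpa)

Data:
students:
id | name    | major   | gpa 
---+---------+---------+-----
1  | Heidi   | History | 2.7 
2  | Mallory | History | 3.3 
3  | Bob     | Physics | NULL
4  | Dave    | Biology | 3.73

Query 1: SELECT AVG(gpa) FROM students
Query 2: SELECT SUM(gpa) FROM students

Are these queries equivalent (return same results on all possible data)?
No, not equivalent

Query 1 returns: [(3.2433333333333336,)]
Query 2 returns: [(9.73,)]

Reason: AVG vs SUM give different aggregate values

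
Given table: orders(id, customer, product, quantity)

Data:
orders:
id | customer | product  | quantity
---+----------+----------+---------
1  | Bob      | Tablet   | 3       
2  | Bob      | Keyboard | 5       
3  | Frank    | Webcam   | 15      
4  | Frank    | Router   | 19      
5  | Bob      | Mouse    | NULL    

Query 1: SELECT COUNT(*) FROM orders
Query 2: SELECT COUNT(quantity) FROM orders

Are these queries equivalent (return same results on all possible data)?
No, not equivalent

Query 1 returns: [(5,)]
Query 2 returns: [(4,)]

Reason: COUNT(*) includes NULLs, COUNT(column) excludes them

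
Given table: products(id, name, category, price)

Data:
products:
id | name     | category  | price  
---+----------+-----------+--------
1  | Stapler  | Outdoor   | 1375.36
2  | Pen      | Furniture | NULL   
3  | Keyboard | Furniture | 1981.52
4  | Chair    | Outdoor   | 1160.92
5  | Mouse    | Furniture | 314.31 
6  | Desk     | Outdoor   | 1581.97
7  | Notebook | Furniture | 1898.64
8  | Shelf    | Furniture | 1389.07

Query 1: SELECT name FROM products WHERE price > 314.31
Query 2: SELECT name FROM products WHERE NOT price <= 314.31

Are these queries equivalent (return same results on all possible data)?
Yes, equivalent

Both queries return: [('Chair',), ('Desk',), ('Keyboard',), ('Notebook',), ('Shelf',), ('Stapler',)]

Reason: Both filter price > 314.31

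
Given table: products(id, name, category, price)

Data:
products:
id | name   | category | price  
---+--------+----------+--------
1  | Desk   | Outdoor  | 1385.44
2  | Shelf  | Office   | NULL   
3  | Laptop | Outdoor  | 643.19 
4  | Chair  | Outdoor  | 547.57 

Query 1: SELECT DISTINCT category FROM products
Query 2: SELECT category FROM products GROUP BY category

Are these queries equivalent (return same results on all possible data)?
Yes, equivalent

Both queries return: [('Office',), ('Outdoor',)]

Reason: Both get unique categorys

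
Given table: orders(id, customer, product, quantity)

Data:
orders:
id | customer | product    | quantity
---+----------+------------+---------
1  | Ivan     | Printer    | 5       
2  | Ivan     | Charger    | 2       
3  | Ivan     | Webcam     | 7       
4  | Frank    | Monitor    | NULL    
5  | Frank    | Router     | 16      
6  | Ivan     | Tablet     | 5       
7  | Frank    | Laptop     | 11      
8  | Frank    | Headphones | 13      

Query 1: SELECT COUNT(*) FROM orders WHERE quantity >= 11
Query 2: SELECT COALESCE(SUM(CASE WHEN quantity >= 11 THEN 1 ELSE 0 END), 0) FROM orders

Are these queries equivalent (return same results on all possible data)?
Yes, equivalent

Both queries return: [(3,)]

Reason: COUNT with WHERE vs conditional SUM (COALESCE handles empty-table NULL)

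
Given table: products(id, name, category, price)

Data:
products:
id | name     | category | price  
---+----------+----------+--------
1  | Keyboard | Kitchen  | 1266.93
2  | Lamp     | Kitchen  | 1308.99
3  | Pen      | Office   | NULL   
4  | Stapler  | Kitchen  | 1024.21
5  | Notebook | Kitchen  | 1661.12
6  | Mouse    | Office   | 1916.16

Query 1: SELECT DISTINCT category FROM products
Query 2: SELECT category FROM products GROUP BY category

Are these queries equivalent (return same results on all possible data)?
Yes, equivalent

Both queries return: [('Kitchen',), ('Office',)]

Reason: Both get unique categorys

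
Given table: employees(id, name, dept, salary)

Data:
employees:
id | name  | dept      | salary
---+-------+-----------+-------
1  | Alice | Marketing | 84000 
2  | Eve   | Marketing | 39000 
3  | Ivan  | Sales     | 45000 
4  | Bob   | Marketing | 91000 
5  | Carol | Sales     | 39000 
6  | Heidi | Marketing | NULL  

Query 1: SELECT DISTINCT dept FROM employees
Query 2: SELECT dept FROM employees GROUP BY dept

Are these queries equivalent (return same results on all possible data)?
Yes, equivalent

Both queries return: [('Marketing',), ('Sales',)]

Reason: Both get unique depts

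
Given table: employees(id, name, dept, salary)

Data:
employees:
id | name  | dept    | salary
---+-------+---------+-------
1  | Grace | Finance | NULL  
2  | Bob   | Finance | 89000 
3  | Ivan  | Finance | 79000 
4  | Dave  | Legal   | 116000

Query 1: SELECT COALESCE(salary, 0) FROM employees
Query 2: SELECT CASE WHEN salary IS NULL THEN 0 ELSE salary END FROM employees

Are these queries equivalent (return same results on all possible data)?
Yes, equivalent

Both queries return: [(0,), (79000,), (89000,), (116000,)]

Reason: COALESCE vs CASE for NULL handling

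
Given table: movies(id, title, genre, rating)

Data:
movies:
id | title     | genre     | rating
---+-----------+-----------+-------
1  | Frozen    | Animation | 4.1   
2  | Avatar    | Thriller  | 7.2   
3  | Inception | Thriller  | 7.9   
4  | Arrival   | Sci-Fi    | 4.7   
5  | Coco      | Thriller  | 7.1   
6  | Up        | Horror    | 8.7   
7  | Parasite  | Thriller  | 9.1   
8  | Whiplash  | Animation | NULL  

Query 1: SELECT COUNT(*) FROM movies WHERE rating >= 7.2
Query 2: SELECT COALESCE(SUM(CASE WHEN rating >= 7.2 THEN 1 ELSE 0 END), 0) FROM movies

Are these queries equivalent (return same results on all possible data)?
Yes, equivalent

Both queries return: [(4,)]

Reason: COUNT with WHERE vs conditional SUM (COALESCE handles empty-table NULL)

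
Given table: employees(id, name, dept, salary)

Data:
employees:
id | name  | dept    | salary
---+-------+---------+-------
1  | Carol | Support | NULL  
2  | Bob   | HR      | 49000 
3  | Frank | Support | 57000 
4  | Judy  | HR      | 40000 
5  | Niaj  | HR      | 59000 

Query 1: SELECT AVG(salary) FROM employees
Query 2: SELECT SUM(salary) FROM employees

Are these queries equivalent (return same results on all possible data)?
No, not equivalent

Query 1 returns: [(51250.0,)]
Query 2 returns: [(205000,)]

Reason: AVG vs SUM give different aggregate values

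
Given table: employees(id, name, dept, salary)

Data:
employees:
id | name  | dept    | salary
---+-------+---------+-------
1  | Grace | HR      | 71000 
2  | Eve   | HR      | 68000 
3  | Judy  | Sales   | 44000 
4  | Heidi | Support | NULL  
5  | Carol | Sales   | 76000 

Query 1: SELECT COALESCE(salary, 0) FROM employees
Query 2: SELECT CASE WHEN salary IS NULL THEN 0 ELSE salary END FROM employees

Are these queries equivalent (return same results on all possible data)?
Yes, equivalent

Both queries return: [(0,), (44000,), (68000,), (71000,), (76000,)]

Reason: COALESCE vs CASE for NULL handling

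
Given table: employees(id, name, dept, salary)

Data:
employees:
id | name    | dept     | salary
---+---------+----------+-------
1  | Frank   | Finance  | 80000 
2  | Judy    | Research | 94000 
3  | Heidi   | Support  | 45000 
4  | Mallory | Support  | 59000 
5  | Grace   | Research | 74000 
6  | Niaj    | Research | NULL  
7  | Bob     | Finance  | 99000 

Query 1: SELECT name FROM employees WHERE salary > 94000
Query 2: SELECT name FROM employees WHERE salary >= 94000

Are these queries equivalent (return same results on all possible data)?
No, not equivalent

Query 1 returns: [('Bob',)]
Query 2 returns: [('Judy',), ('Bob',)]

Reason: > vs >= gives different results when salary = 94000 exists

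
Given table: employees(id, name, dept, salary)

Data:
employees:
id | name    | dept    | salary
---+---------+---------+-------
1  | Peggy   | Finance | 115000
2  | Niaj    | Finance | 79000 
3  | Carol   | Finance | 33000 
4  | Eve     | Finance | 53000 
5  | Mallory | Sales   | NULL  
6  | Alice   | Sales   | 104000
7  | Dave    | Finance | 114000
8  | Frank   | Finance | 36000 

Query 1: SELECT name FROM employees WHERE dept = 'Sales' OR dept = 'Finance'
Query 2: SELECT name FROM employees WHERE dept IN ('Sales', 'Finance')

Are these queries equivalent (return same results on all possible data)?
Yes, equivalent

Both queries return: [('Alice',), ('Carol',), ('Dave',), ('Eve',), ('Frank',), ('Mallory',), ('Niaj',), ('Peggy',)]

Reason: OR vs IN are equivalent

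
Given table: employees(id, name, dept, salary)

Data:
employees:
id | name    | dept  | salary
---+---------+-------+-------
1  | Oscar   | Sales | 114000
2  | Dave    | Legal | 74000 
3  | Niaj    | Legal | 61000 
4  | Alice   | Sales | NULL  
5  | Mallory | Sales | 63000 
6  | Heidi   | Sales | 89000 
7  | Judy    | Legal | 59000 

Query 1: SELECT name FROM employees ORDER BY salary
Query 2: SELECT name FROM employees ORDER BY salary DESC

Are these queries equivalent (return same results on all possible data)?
No, not equivalent

Query 1 returns: [('Alice',), ('Judy',), ('Niaj',), ('Mallory',), ('Dave',), ('Heidi',), ('Oscar',)]
Query 2 returns: [('Oscar',), ('Heidi',), ('Dave',), ('Mallory',), ('Niaj',), ('Judy',), ('Alice',)]

Reason: ASC vs DESC gives opposite ordering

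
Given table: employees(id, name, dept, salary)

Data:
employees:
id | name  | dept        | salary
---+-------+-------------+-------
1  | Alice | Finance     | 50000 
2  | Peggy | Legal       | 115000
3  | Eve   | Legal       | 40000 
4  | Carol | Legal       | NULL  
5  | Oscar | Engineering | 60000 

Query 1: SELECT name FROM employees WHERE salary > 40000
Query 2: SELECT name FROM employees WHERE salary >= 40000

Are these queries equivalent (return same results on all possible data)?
No, not equivalent

Query 1 returns: [('Alice',), ('Peggy',), ('Oscar',)]
Query 2 returns: [('Alice',), ('Peggy',), ('Eve',), ('Oscar',)]

Reason: > vs >= gives different results when salary = 40000 exists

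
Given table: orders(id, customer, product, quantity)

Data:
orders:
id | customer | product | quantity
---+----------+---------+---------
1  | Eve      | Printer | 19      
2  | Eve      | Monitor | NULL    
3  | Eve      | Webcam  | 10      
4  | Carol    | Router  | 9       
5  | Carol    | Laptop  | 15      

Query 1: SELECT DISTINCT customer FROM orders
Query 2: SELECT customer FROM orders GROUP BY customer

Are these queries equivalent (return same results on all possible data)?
Yes, equivalent

Both queries return: [('Carol',), ('Eve',)]

Reason: Both get unique customers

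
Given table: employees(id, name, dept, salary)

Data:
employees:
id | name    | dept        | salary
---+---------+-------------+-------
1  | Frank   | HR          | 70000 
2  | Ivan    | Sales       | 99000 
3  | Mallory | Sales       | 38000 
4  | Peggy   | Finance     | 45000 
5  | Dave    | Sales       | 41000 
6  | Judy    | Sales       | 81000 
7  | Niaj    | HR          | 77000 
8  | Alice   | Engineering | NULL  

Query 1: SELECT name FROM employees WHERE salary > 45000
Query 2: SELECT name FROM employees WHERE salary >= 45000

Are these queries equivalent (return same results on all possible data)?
No, not equivalent

Query 1 returns: [('Frank',), ('Ivan',), ('Judy',), ('Niaj',)]
Query 2 returns: [('Frank',), ('Ivan',), ('Peggy',), ('Judy',), ('Niaj',)]

Reason: > vs >= gives different results when salary = 45000 exists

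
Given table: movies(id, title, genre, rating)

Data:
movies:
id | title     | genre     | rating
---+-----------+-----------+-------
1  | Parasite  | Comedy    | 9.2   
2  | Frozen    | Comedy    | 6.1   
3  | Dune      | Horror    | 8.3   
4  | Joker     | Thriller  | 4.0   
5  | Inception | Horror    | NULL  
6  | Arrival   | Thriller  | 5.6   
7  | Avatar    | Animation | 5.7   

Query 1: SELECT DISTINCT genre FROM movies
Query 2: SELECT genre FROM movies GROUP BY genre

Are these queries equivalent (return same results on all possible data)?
Yes, equivalent

Both queries return: [('Animation',), ('Comedy',), ('Horror',), ('Thriller',)]

Reason: Both get unique genres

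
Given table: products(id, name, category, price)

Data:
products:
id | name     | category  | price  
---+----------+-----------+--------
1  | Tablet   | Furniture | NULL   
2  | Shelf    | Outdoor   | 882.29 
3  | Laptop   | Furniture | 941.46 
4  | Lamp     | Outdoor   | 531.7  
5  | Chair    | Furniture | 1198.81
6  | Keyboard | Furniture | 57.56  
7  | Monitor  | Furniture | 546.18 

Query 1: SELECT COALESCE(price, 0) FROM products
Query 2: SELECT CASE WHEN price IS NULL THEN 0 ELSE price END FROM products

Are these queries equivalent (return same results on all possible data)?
Yes, equivalent

Both queries return: [(0,), (57.56,), (531.7,), (546.18,), (882.29,), (941.46,), (1198.81,)]

Reason: COALESCE vs CASE for NULL handling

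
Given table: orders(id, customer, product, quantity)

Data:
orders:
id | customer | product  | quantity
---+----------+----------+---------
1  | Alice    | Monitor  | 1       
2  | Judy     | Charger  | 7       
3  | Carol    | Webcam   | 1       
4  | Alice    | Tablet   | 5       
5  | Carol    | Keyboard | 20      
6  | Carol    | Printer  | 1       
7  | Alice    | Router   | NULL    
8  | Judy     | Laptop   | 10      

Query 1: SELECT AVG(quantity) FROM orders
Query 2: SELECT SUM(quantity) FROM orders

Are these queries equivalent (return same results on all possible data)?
No, not equivalent

Query 1 returns: [(6.428571428571429,)]
Query 2 returns: [(45,)]

Reason: AVG vs SUM give different aggregate values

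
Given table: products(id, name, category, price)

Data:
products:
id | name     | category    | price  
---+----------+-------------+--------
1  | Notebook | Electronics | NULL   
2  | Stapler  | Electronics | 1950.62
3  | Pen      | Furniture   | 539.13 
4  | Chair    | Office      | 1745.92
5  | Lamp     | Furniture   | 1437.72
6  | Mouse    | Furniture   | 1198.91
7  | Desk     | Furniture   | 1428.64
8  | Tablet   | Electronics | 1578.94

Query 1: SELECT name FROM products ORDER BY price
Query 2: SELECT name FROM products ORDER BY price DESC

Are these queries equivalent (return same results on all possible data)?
No, not equivalent

Query 1 returns: [('Notebook',), ('Pen',), ('Mouse',), ('Desk',), ('Lamp',), ('Tablet',), ('Chair',), ('Stapler',)]
Query 2 returns: [('Stapler',), ('Chair',), ('Tablet',), ('Lamp',), ('Desk',), ('Mouse',), ('Pen',), ('Notebook',)]

Reason: ASC vs DESC gives opposite ordering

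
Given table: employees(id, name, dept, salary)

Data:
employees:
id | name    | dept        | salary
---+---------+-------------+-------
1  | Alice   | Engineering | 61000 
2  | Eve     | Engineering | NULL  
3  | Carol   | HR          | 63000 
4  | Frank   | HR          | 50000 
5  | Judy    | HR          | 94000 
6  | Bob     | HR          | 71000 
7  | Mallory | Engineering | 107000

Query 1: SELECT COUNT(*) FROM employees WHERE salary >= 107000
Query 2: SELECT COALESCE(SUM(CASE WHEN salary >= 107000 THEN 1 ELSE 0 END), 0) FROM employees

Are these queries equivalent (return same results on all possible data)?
Yes, equivalent

Both queries return: [(1,)]

Reason: COUNT with WHERE vs conditional SUM (COALESCE handles empty-table NULL)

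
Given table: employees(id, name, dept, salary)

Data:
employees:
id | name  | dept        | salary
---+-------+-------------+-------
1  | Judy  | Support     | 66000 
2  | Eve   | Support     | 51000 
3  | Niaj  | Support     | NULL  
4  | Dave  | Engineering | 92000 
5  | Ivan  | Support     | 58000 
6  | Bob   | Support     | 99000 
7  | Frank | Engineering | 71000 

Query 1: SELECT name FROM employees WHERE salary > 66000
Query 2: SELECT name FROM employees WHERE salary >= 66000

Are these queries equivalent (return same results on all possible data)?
No, not equivalent

Query 1 returns: [('Dave',), ('Bob',), ('Frank',)]
Query 2 returns: [('Judy',), ('Dave',), ('Bob',), ('Frank',)]

Reason: > vs >= gives different results when salary = 66000 exists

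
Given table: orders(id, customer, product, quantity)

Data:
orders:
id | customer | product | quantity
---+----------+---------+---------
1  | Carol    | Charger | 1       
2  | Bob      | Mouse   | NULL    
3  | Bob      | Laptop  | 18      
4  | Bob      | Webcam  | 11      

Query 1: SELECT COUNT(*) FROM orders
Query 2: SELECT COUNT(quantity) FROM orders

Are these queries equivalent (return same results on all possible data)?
No, not equivalent

Query 1 returns: [(4,)]
Query 2 returns: [(3,)]

Reason: COUNT(*) includes NULLs, COUNT(column) excludes them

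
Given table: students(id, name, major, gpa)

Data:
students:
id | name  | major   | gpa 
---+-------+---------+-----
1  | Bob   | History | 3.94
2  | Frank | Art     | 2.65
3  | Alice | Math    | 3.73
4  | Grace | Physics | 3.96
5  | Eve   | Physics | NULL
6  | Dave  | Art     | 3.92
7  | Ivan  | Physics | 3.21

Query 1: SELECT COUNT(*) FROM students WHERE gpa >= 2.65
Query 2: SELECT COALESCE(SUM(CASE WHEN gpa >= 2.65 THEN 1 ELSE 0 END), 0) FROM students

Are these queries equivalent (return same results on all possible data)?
Yes, equivalent

Both queries return: [(6,)]

Reason: COUNT with WHERE vs conditional SUM (COALESCE handles empty-table NULL)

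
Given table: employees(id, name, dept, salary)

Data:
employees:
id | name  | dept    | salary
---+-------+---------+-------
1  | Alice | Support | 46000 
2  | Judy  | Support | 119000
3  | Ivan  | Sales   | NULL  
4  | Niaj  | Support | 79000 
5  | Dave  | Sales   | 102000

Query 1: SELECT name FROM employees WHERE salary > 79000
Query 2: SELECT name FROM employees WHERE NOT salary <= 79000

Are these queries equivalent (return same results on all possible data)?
Yes, equivalent

Both queries return: [('Dave',), ('Judy',)]

Reason: Both filter salary > 79000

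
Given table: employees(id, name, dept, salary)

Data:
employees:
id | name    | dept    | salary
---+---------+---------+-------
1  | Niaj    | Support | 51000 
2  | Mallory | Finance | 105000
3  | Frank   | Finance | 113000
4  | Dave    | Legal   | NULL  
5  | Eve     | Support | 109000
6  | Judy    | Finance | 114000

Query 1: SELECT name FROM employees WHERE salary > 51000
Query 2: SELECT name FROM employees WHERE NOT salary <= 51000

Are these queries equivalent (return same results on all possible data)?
Yes, equivalent

Both queries return: [('Eve',), ('Frank',), ('Judy',), ('Mallory',)]

Reason: Both filter salary > 51000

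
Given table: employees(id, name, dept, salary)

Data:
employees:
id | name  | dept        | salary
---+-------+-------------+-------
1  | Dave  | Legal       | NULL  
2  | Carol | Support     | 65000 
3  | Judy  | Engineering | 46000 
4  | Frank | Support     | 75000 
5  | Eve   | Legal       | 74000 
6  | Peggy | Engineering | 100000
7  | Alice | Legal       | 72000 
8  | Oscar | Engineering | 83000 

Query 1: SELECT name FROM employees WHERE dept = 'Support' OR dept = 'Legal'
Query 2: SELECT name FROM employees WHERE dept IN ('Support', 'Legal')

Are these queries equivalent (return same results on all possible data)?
Yes, equivalent

Both queries return: [('Alice',), ('Carol',), ('Dave',), ('Eve',), ('Frank',)]

Reason: OR vs IN are equivalent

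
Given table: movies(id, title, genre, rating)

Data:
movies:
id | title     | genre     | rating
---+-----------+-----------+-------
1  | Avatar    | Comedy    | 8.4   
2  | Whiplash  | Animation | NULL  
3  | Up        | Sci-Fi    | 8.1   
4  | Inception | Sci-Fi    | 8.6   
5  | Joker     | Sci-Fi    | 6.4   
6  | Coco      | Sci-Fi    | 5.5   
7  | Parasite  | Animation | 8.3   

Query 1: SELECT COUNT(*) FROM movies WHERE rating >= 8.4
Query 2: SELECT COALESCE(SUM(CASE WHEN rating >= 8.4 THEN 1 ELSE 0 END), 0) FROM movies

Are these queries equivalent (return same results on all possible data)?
Yes, equivalent

Both queries return: [(2,)]

Reason: COUNT with WHERE vs conditional SUM (COALESCE handles empty-table NULL)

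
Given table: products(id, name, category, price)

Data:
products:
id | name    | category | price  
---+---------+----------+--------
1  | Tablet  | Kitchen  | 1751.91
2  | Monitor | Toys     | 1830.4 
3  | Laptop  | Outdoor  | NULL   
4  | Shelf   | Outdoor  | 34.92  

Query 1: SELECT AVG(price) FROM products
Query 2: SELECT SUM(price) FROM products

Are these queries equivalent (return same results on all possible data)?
No, not equivalent

Query 1 returns: [(1205.7433333333333,)]
Query 2 returns: [(3617.23,)]

Reason: AVG vs SUM give different aggregate values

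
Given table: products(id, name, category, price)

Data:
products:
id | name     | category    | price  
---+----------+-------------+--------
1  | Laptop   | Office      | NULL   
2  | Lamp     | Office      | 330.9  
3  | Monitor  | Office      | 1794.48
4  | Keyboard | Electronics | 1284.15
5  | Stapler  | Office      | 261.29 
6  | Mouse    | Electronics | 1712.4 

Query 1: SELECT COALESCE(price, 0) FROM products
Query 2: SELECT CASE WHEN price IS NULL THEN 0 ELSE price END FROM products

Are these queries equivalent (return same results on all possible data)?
Yes, equivalent

Both queries return: [(0,), (261.29,), (330.9,), (1284.15,), (1712.4,), (1794.48,)]

Reason: COALESCE vs CASE for NULL handling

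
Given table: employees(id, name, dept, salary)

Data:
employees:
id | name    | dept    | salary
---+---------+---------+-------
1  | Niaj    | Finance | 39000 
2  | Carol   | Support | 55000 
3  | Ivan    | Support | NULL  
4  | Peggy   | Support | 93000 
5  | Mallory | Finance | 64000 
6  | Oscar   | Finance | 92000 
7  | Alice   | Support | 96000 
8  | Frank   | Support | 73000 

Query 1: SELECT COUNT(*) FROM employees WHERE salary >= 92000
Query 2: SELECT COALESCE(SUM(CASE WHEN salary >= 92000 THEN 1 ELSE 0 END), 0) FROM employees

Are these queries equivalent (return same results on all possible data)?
Yes, equivalent

Both queries return: [(3,)]

Reason: COUNT with WHERE vs conditional SUM (COALESCE handles empty-table NULL)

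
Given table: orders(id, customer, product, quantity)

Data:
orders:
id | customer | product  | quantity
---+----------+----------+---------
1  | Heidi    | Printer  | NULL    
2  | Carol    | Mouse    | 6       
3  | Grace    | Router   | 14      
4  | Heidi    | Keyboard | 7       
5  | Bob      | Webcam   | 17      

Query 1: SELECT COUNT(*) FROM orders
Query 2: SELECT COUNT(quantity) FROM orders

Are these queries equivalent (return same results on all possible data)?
No, not equivalent

Query 1 returns: [(5,)]
Query 2 returns: [(4,)]

Reason: COUNT(*) includes NULLs, COUNT(column) excludes them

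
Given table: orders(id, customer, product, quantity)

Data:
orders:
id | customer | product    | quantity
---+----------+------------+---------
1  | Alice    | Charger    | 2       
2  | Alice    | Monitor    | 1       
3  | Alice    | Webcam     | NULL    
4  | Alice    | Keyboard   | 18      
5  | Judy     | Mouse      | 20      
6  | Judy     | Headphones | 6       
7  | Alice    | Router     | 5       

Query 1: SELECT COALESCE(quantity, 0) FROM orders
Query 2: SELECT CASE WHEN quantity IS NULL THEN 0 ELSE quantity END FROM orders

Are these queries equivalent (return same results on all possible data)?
Yes, equivalent

Both queries return: [(0,), (1,), (2,), (5,), (6,), (18,), (20,)]

Reason: COALESCE vs CASE for NULL handling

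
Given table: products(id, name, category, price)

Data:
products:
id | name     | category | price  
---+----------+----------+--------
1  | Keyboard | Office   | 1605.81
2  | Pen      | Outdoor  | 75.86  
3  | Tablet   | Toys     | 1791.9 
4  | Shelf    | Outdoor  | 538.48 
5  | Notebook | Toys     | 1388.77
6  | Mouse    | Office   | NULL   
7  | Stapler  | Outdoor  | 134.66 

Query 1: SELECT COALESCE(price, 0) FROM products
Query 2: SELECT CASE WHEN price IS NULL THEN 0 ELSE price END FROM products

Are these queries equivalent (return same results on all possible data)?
Yes, equivalent

Both queries return: [(0,), (75.86,), (134.66,), (538.48,), (1388.77,), (1605.81,), (1791.9,)]

Reason: COALESCE vs CASE for NULL handling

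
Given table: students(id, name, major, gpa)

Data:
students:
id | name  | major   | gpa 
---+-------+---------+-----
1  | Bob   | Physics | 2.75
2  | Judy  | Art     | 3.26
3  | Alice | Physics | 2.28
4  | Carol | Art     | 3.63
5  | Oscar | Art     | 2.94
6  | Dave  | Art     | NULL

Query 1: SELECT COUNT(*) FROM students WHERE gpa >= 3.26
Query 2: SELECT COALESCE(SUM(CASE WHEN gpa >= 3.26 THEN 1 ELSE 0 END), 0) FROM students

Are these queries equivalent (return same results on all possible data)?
Yes, equivalent

Both queries return: [(2,)]

Reason: COUNT with WHERE vs conditional SUM (COALESCE handles empty-table NULL)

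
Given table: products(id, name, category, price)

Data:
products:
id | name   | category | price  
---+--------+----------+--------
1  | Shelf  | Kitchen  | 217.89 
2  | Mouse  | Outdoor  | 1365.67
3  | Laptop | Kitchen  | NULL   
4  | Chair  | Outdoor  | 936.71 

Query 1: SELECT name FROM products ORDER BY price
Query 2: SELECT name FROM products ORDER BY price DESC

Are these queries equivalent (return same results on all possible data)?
No, not equivalent

Query 1 returns: [('Laptop',), ('Shelf',), ('Chair',), ('Mouse',)]
Query 2 returns: [('Mouse',), ('Chair',), ('Shelf',), ('Laptop',)]

Reason: ASC vs DESC gives opposite ordering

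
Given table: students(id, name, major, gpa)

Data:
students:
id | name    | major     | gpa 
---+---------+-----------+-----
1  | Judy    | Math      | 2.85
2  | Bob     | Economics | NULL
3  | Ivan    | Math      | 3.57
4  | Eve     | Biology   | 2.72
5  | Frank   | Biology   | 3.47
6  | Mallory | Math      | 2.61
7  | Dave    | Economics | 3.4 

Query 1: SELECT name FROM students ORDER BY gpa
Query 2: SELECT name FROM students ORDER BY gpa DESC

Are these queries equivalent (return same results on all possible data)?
No, not equivalent

Query 1 returns: [('Bob',), ('Mallory',), ('Eve',), ('Judy',), ('Dave',), ('Frank',), ('Ivan',)]
Query 2 returns: [('Ivan',), ('Frank',), ('Dave',), ('Judy',), ('Eve',), ('Mallory',), ('Bob',)]

Reason: ASC vs DESC gives opposite ordering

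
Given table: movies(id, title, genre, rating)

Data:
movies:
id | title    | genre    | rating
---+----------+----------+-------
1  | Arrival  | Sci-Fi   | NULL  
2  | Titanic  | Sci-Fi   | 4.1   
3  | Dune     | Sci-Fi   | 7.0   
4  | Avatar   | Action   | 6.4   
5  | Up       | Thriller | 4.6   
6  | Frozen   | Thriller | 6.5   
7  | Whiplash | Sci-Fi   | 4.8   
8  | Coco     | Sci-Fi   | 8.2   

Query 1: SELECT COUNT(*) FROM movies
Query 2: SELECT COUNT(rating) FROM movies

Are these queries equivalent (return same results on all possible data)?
No, not equivalent

Query 1 returns: [(8,)]
Query 2 returns: [(7,)]

Reason: COUNT(*) includes NULLs, COUNT(column) excludes them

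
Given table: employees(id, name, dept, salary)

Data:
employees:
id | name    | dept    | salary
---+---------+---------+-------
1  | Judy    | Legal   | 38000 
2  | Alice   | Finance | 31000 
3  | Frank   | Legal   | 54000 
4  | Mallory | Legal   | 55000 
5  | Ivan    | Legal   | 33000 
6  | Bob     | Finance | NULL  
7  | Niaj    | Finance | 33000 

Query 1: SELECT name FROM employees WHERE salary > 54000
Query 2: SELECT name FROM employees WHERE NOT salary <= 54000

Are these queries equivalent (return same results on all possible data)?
Yes, equivalent

Both queries return: [('Mallory',)]

Reason: Both filter salary > 54000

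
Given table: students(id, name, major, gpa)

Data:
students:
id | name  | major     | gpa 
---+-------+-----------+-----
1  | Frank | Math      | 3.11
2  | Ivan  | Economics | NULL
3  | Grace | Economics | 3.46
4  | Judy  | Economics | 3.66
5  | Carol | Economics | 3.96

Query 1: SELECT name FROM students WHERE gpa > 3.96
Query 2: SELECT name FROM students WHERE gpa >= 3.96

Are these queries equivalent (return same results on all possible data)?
No, not equivalent

Query 1 returns: []
Query 2 returns: [('Carol',)]

Reason: > vs >= gives different results when gpa = 3.96 exists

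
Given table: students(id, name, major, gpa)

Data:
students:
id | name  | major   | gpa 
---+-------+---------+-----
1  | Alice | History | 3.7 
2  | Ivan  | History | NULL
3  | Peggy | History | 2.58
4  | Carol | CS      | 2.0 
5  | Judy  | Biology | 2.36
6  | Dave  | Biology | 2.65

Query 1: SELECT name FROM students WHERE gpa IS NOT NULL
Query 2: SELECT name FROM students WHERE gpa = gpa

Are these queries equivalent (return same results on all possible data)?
Yes, equivalent

Both queries return: [('Alice',), ('Carol',), ('Dave',), ('Judy',), ('Peggy',)]

Reason: IS NOT NULL vs self-equality (both exclude NULLs)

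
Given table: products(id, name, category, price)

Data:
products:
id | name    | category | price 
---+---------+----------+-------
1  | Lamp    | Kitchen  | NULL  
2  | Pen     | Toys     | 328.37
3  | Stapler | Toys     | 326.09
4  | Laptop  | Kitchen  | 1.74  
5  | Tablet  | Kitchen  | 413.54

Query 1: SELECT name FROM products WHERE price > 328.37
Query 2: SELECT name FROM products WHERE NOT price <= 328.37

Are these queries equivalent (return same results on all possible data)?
Yes, equivalent

Both queries return: [('Tablet',)]

Reason: Both filter price > 328.37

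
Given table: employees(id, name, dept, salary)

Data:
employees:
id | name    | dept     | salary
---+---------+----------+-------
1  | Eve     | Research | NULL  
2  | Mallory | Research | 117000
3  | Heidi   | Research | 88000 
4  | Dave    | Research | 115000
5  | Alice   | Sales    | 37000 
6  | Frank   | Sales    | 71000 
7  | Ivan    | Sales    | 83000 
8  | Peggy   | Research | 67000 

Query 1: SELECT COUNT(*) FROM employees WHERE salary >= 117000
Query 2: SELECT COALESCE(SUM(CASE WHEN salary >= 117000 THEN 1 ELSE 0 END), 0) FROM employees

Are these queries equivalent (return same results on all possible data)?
Yes, equivalent

Both queries return: [(1,)]

Reason: COUNT with WHERE vs conditional SUM (COALESCE handles empty-table NULL)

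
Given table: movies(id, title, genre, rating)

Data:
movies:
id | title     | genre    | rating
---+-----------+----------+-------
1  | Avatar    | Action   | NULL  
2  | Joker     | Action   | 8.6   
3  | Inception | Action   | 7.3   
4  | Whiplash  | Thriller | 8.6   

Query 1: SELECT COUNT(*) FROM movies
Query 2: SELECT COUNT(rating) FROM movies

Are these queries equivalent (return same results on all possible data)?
No, not equivalent

Query 1 returns: [(4,)]
Query 2 returns: [(3,)]

Reason: COUNT(*) includes NULLs, COUNT(column) excludes them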